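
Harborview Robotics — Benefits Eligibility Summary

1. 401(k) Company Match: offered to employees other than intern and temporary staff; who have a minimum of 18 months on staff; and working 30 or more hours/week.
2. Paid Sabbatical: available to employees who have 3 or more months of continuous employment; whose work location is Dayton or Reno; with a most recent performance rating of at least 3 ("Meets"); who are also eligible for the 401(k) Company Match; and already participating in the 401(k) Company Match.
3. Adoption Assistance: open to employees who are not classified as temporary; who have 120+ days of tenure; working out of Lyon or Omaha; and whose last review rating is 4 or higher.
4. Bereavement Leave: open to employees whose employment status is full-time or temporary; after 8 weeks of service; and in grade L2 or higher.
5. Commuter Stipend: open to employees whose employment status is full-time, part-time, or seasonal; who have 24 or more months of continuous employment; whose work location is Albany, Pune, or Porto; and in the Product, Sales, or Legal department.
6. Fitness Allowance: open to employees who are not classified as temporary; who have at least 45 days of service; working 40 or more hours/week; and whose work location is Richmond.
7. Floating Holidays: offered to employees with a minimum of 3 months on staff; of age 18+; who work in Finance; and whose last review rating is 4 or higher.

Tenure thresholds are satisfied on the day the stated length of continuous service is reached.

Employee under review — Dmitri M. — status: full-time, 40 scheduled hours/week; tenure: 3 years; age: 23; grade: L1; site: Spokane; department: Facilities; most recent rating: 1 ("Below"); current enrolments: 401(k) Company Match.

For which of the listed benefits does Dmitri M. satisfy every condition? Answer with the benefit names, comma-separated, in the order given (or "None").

401(k) Company Match

401(k) Company Match — status full-time ✓ (not excluded); service 3 years ≥ 18 months (≈540 days) ✓; 40 hrs/wk ≥ 30 ✓ → eligible.
Paid Sabbatical — service 3 years ≥ 3 months (≈90 days) ✓; site Spokane ✗ (not Dayton or Reno) → not eligible.
Adoption Assistance — status full-time ✓ (not excluded); service 3 years ≥ 120 days ✓; site Spokane ✗ (not Lyon or Omaha) → not eligible.
Bereavement Leave — status full-time ✓; service 3 years ≥ 8 weeks (≈56 days) ✓; grade L1 < L2 ✗ → not eligible.
Commuter Stipend — status full-time ✓; service 3 years ≥ 24 months (≈720 days) ✓; site Spokane ✗ (not Albany, Pune, or Porto) → not eligible.
Fitness Allowance — status full-time ✓ (not excluded); service 3 years ≥ 45 days ✓; 40 hrs/wk ≥ 40 ✓; site Spokane ✗ (not Richmond) → not eligible.
Floating Holidays — service 3 years ≥ 3 months (≈90 days) ✓; age 23 ≥ 18 ✓; dept Facilities ✗ → not eligible.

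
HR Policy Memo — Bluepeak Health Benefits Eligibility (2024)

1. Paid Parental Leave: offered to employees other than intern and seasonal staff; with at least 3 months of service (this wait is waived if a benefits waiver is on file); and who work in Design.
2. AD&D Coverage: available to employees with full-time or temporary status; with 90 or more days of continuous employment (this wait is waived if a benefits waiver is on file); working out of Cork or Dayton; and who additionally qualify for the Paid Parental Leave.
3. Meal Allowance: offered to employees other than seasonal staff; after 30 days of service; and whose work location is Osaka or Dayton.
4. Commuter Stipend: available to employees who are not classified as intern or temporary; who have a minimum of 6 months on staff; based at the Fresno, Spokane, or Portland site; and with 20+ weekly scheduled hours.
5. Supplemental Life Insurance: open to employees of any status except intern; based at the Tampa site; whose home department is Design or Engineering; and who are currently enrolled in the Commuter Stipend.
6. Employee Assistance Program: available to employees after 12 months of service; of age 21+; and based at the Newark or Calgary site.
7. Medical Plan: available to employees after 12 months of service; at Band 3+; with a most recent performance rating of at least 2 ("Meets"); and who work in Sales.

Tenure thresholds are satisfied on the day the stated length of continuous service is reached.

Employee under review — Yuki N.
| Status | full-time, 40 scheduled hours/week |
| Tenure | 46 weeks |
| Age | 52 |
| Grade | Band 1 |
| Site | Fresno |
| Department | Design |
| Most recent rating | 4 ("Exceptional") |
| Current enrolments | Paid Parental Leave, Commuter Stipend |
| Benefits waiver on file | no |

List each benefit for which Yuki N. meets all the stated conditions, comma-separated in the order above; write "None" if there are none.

Paid Parental Leave, Commuter Stipend

Paid Parental Leave — status full-time ✓ (not excluded); no waiver, service 46 weeks ≥ 3 months (≈90 days) ✓; dept Design ✓ → eligible.
AD&D Coverage — status full-time ✓; no waiver, service 46 weeks ≥ 90 days ✓; site Fresno ✗ (not Cork or Dayton) → not eligible.
Meal Allowance — status full-time ✓ (not excluded); service 46 weeks ≥ 30 days ✓; site Fresno ✗ (not Osaka or Dayton) → not eligible.
Commuter Stipend — status full-time ✓ (not excluded); service 46 weeks ≥ 6 months (≈180 days) ✓; site Fresno ✓; 40 hrs/wk ≥ 20 ✓ → eligible.
Supplemental Life Insurance — status full-time ✓ (not excluded); site Fresno ✗ (not Tampa) → not eligible.
Employee Assistance Program — service 46 weeks < 12 months (≈360 days) ✗ → not eligible.
Medical Plan — service 46 weeks < 12 months (≈360 days) ✗ → not eligible.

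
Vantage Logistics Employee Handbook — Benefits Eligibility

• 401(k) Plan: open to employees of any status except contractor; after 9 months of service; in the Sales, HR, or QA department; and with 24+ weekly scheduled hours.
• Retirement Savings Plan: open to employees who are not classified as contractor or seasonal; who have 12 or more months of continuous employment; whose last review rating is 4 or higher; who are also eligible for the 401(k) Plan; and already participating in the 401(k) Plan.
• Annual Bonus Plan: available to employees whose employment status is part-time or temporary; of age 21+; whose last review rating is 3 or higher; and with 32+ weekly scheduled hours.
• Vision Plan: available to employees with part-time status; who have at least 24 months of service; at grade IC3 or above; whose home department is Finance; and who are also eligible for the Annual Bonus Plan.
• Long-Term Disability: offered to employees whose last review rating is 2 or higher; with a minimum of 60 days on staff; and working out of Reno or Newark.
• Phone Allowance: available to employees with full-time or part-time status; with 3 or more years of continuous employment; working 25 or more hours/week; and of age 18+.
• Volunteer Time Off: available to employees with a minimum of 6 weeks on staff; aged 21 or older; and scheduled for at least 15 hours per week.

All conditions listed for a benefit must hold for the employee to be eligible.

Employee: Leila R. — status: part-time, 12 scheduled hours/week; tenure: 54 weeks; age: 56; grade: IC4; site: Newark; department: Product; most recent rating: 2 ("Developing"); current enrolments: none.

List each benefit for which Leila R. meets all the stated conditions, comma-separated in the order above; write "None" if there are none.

401(k) Plan — status part-time ✓ (not excluded); service 54 weeks ≥ 9 months (≈270 days) ✓; dept Product ✗ → not eligible.
Retirement Savings Plan — status part-time ✓ (not excluded); service 54 weeks ≥ 12 months (≈360 days) ✓; rating 2 < 4 ✗ → not eligible.
Annual Bonus Plan — status part-time ✓; age 56 ≥ 21 ✓; rating 2 < 3 ✗ → not eligible.
Vision Plan — status part-time ✓; service 54 weeks < 24 months (≈720 days) ✗ → not eligible.
Long-Term Disability — rating 2 ≥ 2 ✓; service 54 weeks ≥ 60 days ✓; site Newark ✓ → eligible.
Phone Allowance — status part-time ✓; service 54 weeks < 3 years (≈1095 days) ✗ → not eligible.
Volunteer Time Off — service 54 weeks ≥ 6 weeks ✓; age 56 ≥ 21 ✓; 12 hrs/wk < 15 ✗ → not eligible.

Long-Term Disability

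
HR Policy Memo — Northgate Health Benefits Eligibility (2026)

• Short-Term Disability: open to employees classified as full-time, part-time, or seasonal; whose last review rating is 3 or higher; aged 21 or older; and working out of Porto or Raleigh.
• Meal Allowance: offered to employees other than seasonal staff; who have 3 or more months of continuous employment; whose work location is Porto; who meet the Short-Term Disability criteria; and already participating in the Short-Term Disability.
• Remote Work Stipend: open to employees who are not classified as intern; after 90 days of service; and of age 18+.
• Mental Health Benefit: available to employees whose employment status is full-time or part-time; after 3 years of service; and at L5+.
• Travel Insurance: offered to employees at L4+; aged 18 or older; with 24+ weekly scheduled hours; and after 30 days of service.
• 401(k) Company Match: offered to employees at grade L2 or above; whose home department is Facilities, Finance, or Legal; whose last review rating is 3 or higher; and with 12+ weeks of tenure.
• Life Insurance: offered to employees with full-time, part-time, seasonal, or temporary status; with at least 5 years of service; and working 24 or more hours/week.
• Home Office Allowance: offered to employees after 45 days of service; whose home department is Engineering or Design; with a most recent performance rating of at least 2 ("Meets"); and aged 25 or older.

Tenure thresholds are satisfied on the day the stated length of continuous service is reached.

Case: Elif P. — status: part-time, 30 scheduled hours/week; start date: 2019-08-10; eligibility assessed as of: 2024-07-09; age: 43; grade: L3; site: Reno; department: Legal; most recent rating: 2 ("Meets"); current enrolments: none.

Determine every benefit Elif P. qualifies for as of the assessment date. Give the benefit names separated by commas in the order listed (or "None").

Service from 2019-08-10 to 2024-07-09: 1795 days.
Short-Term Disability — status part-time ✓; rating 2 < 3 ✗ → not eligible.
Meal Allowance — status part-time ✓ (not excluded); service 1795 days ≥ 3 months (≈90 days) ✓; site Reno ✗ (not Porto) → not eligible.
Remote Work Stipend — status part-time ✓ (not excluded); service 1795 days ≥ 90 days ✓; age 43 ≥ 18 ✓ → eligible.
Mental Health Benefit — status part-time ✓; service 1795 days ≥ 3 years (≈1095 days) ✓; grade L3 < L5 ✗ → not eligible.
Travel Insurance — grade L3 < L4 ✗ → not eligible.
401(k) Company Match — grade L3 ≥ L2 ✓; dept Legal ✓; rating 2 < 3 ✗ → not eligible.
Life Insurance — status part-time ✓; service 1795 days < 5 years (≈1825 days) ✗ → not eligible.
Home Office Allowance — service 1795 days ≥ 45 days ✓; dept Legal ✗ → not eligible.

Remote Work Stipend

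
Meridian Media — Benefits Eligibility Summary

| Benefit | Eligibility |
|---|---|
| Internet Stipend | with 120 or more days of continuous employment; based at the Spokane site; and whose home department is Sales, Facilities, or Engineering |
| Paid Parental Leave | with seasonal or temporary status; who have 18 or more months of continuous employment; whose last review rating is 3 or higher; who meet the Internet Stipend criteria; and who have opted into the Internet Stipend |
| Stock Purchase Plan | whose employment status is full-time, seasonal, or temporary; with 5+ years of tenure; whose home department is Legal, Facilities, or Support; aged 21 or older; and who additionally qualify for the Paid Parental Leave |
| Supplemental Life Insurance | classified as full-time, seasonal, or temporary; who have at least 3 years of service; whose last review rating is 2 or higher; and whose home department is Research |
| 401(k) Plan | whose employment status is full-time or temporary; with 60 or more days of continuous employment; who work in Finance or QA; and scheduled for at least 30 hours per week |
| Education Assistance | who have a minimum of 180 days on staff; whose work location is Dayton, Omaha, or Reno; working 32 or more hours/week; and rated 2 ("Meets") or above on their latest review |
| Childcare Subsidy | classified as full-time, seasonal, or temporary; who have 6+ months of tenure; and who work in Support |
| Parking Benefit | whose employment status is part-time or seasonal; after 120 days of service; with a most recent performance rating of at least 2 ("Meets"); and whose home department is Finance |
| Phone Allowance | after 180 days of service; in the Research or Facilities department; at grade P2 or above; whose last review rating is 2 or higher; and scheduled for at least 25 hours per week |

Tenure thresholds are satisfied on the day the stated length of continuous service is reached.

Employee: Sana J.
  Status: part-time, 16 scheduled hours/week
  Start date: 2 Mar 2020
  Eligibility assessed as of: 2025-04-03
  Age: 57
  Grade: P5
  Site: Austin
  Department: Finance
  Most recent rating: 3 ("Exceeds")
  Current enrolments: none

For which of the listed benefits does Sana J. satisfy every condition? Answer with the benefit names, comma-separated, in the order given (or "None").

Service from 2 Mar 2020 to 2025-04-03: 1858 days.
Internet Stipend — service 1858 days ≥ 120 days ✓; site Austin ✗ (not Spokane) → not eligible.
Paid Parental Leave — status part-time ✗ (requires seasonal or temporary) → not eligible.
Stock Purchase Plan — status part-time ✗ (requires full-time, seasonal, or temporary) → not eligible.
Supplemental Life Insurance — status part-time ✗ (requires full-time, seasonal, or temporary) → not eligible.
401(k) Plan — status part-time ✗ (requires full-time or temporary) → not eligible.
Education Assistance — service 1858 days ≥ 180 days ✓; site Austin ✗ (not Dayton, Omaha, or Reno) → not eligible.
Childcare Subsidy — status part-time ✗ (requires full-time, seasonal, or temporary) → not eligible.
Parking Benefit — status part-time ✓; service 1858 days ≥ 120 days ✓; rating 3 ≥ 2 ✓; dept Finance ✓ → eligible.
Phone Allowance — service 1858 days ≥ 180 days ✓; dept Finance ✗ → not eligible.

Parking Benefit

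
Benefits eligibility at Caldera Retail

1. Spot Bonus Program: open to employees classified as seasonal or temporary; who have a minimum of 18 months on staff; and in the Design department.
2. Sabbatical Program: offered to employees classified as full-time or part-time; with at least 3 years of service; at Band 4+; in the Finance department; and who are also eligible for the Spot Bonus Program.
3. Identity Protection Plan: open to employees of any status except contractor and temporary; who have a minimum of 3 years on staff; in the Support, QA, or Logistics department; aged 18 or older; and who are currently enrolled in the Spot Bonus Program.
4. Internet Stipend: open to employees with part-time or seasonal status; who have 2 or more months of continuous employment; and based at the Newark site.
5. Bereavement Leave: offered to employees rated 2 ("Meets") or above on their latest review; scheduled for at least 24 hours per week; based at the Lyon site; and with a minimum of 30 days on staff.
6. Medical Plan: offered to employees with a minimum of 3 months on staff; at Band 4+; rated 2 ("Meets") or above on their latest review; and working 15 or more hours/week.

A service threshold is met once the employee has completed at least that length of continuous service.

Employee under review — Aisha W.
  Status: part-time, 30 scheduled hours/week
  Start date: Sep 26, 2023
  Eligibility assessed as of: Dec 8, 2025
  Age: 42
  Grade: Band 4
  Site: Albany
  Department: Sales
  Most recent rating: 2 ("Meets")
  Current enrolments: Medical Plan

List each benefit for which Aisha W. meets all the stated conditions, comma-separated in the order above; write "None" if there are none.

Service from Sep 26, 2023 to Dec 8, 2025: 804 days.
Spot Bonus Program — status part-time ✗ (requires seasonal or temporary) → not eligible.
Sabbatical Program — status part-time ✓; service 804 days < 3 years (≈1095 days) ✗ → not eligible.
Identity Protection Plan — status part-time ✓ (not excluded); service 804 days < 3 years (≈1095 days) ✗ → not eligible.
Internet Stipend — status part-time ✓; service 804 days ≥ 2 months (≈60 days) ✓; site Albany ✗ (not Newark) → not eligible.
Bereavement Leave — rating 2 ≥ 2 ✓; 30 hrs/wk ≥ 24 ✓; site Albany ✗ (not Lyon) → not eligible.
Medical Plan — service 804 days ≥ 3 months (≈90 days) ✓; grade Band 4 ≥ Band 4 ✓; rating 2 ≥ 2 ✓; 30 hrs/wk ≥ 15 ✓ → eligible.

Medical Plan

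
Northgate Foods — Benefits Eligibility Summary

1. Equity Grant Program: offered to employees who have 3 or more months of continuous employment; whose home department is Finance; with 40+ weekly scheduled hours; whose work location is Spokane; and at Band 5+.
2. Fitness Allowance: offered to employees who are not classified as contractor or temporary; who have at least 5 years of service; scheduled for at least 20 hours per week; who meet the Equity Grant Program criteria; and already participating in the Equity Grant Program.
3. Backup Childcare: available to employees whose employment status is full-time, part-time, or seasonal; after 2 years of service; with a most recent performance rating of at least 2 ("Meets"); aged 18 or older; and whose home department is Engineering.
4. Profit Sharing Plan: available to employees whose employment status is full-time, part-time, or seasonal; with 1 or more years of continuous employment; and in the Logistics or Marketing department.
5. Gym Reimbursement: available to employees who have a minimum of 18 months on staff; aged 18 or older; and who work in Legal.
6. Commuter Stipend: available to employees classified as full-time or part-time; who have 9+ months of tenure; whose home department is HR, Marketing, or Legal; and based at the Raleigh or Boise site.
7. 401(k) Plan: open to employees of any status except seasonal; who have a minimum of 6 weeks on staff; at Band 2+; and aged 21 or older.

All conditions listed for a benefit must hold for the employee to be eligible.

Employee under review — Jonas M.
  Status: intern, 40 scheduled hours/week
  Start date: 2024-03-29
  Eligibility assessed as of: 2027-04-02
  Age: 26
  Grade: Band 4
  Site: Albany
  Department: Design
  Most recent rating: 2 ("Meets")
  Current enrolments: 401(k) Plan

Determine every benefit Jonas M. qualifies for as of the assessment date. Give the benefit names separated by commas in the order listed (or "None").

Service from 2024-03-29 to 2027-04-02: 1099 days.
Equity Grant Program — service 1099 days ≥ 3 months (≈90 days) ✓; dept Design ✗ → not eligible.
Fitness Allowance — status intern ✓ (not excluded); service 1099 days < 5 years (≈1825 days) ✗ → not eligible.
Backup Childcare — status intern ✗ (requires full-time, part-time, or seasonal) → not eligible.
Profit Sharing Plan — status intern ✗ (requires full-time, part-time, or seasonal) → not eligible.
Gym Reimbursement — service 1099 days ≥ 18 months (≈540 days) ✓; age 26 ≥ 18 ✓; dept Design ✗ → not eligible.
Commuter Stipend — status intern ✗ (requires full-time or part-time) → not eligible.
401(k) Plan — status intern ✓ (not excluded); service 1099 days ≥ 6 weeks (≈42 days) ✓; grade Band 4 ≥ Band 2 ✓; age 26 ≥ 21 ✓ → eligible.

401(k) Plan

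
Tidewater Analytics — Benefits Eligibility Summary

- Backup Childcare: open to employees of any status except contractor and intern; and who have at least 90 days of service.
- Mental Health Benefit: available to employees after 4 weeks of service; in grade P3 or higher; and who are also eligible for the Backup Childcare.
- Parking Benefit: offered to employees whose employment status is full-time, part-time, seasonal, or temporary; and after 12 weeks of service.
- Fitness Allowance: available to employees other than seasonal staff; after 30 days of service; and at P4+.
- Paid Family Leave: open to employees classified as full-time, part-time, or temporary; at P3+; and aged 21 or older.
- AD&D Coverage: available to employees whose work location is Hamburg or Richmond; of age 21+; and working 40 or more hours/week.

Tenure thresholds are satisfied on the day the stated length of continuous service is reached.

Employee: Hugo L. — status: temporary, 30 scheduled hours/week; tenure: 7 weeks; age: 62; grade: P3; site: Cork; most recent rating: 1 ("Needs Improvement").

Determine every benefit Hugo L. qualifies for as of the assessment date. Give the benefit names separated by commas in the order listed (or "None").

Backup Childcare — status temporary ✓ (not excluded); service 7 weeks < 90 days ✗ → not eligible.
Mental Health Benefit — service 7 weeks ≥ 4 weeks ✓; grade P3 ≥ P3 ✓; not eligible for Backup Childcare ✗ → not eligible.
Parking Benefit — status temporary ✓; service 7 weeks < 12 weeks ✗ → not eligible.
Fitness Allowance — status temporary ✓ (not excluded); service 7 weeks ≥ 30 days ✓; grade P3 < P4 ✗ → not eligible.
Paid Family Leave — status temporary ✓; grade P3 ≥ P3 ✓; age 62 ≥ 21 ✓ → eligible.
AD&D Coverage — site Cork ✗ (not Hamburg or Richmond) → not eligible.

Paid Family Leave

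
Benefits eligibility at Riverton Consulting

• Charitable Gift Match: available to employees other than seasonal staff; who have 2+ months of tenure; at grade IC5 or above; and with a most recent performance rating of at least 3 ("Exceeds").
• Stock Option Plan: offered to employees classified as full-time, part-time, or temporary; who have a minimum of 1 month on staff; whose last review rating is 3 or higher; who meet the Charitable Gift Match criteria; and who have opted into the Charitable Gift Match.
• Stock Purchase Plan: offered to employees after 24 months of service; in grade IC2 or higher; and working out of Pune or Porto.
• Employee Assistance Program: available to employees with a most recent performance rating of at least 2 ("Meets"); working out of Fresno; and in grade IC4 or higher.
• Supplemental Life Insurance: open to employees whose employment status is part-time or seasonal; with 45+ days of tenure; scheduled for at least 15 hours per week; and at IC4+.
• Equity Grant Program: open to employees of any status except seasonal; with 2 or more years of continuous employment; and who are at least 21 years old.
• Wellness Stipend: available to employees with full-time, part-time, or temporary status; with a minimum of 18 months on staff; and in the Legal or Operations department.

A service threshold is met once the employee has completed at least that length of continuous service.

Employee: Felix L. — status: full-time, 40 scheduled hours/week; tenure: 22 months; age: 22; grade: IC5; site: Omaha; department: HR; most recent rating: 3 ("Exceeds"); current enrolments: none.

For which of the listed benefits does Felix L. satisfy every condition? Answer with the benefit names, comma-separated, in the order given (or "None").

Charitable Gift Match — status full-time ✓ (not excluded); service 22 months ≥ 2 months ✓; grade IC5 ≥ IC5 ✓; rating 3 ≥ 3 ✓ → eligible.
Stock Option Plan — status full-time ✓; service 22 months ≥ 1 month ✓; rating 3 ≥ 3 ✓; eligible for Charitable Gift Match ✓; not enrolled in Charitable Gift Match ✗ → not eligible.
Stock Purchase Plan — service 22 months < 24 months ✗ → not eligible.
Employee Assistance Program — rating 3 ≥ 2 ✓; site Omaha ✗ (not Fresno) → not eligible.
Supplemental Life Insurance — status full-time ✗ (requires part-time or seasonal) → not eligible.
Equity Grant Program — status full-time ✓ (not excluded); service 22 months < 2 years (≈730 days) ✗ → not eligible.
Wellness Stipend — status full-time ✓; service 22 months ≥ 18 months ✓; dept HR ✗ → not eligible.

Charitable Gift Match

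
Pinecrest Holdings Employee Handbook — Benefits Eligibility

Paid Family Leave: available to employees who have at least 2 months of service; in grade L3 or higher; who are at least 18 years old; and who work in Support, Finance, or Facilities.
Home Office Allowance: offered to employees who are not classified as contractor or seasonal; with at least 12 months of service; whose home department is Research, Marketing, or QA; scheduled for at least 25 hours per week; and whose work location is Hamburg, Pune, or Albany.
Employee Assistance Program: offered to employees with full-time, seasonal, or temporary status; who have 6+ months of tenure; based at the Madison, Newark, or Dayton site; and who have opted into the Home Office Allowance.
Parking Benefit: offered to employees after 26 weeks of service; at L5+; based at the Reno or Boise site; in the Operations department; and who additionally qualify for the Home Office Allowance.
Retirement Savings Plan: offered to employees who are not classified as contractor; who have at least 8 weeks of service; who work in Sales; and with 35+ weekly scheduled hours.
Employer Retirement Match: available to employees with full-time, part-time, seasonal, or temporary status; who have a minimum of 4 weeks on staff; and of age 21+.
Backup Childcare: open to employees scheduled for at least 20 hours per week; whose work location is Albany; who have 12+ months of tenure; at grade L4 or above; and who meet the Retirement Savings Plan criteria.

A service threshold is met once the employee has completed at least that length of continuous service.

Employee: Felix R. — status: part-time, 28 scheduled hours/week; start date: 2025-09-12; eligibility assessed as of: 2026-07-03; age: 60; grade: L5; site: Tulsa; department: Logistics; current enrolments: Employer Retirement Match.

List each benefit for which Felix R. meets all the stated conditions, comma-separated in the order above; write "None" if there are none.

Service from 2025-09-12 to 2026-07-03: 294 days.
Paid Family Leave — service 294 days ≥ 2 months (≈60 days) ✓; grade L5 ≥ L3 ✓; age 60 ≥ 18 ✓; dept Logistics ✗ → not eligible.
Home Office Allowance — status part-time ✓ (not excluded); service 294 days < 12 months (≈360 days) ✗ → not eligible.
Employee Assistance Program — status part-time ✗ (requires full-time, seasonal, or temporary) → not eligible.
Parking Benefit — service 294 days ≥ 26 weeks (≈182 days) ✓; grade L5 ≥ L5 ✓; site Tulsa ✗ (not Reno or Boise) → not eligible.
Retirement Savings Plan — status part-time ✓ (not excluded); service 294 days ≥ 8 weeks (≈56 days) ✓; dept Logistics ✗ → not eligible.
Employer Retirement Match — status part-time ✓; service 294 days ≥ 4 weeks (≈28 days) ✓; age 60 ≥ 21 ✓ → eligible.
Backup Childcare — 28 hrs/wk ≥ 20 ✓; site Tulsa ✗ (not Albany) → not eligible.

Employer Retirement Match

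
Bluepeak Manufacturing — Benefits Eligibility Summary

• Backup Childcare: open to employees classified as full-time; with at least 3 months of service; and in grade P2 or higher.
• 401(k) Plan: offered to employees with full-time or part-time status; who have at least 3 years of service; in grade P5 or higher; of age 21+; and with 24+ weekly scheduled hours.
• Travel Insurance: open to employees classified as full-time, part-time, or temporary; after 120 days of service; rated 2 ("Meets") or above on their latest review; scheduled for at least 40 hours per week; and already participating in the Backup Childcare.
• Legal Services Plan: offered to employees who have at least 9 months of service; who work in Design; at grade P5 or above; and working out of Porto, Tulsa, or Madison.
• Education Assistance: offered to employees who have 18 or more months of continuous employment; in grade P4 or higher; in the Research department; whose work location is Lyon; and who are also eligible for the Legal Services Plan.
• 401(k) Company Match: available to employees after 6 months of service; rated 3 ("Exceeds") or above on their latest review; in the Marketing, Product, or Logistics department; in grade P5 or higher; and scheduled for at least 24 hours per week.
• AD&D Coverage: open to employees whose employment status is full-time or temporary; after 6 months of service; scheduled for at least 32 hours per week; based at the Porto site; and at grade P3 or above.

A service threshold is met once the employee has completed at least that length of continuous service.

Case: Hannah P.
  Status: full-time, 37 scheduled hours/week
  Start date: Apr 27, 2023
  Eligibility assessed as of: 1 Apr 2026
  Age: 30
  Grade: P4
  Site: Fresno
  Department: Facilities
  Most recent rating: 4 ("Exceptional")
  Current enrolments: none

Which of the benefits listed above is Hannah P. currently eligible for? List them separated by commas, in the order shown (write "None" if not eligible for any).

Backup Childcare

Service from Apr 27, 2023 to 1 Apr 2026: 1070 days.
Backup Childcare — status full-time ✓; service 1070 days ≥ 3 months (≈90 days) ✓; grade P4 ≥ P2 ✓ → eligible.
401(k) Plan — status full-time ✓; service 1070 days < 3 years (≈1095 days) ✗ → not eligible.
Travel Insurance — status full-time ✓; service 1070 days ≥ 120 days ✓; rating 4 ≥ 2 ✓; 37 hrs/wk < 40 ✗ → not eligible.
Legal Services Plan — service 1070 days ≥ 9 months (≈270 days) ✓; dept Facilities ✗ → not eligible.
Education Assistance — service 1070 days ≥ 18 months (≈540 days) ✓; grade P4 ≥ P4 ✓; dept Facilities ✗ → not eligible.
401(k) Company Match — service 1070 days ≥ 6 months (≈180 days) ✓; rating 4 ≥ 3 ✓; dept Facilities ✗ → not eligible.
AD&D Coverage — status full-time ✓; service 1070 days ≥ 6 months (≈180 days) ✓; 37 hrs/wk ≥ 32 ✓; site Fresno ✗ (not Porto) → not eligible.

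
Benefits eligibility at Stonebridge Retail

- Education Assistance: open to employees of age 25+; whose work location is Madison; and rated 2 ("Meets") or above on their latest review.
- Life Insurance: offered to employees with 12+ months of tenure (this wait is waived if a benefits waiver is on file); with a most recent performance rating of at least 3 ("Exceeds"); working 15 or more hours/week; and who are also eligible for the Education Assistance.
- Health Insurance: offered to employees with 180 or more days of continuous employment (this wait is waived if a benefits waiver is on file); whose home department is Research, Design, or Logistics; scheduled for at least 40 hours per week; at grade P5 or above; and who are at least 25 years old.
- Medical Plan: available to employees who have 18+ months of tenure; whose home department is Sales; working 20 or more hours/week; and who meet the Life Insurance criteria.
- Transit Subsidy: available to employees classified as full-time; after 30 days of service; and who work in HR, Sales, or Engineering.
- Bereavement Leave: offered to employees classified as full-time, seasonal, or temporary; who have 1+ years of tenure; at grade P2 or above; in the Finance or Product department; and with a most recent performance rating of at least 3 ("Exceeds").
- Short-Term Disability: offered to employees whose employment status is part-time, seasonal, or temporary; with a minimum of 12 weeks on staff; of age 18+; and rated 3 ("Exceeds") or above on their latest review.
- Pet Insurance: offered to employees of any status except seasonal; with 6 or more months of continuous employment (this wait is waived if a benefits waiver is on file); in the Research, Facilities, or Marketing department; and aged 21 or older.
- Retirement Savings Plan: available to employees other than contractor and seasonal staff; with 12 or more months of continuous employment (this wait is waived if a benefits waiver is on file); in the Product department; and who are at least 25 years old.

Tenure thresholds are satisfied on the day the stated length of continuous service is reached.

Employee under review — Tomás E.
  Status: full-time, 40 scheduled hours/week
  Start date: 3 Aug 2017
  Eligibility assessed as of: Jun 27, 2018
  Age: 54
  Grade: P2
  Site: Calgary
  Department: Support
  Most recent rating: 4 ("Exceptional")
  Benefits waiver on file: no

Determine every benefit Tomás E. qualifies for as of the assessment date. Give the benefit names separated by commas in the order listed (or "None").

None

Service from 3 Aug 2017 to Jun 27, 2018: 328 days.
Education Assistance — age 54 ≥ 25 ✓; site Calgary ✗ (not Madison) → not eligible.
Life Insurance — no waiver, service 328 days < 12 months (≈360 days) ✗ → not eligible.
Health Insurance — no waiver, service 328 days ≥ 180 days ✓; dept Support ✗ → not eligible.
Medical Plan — service 328 days < 18 months (≈540 days) ✗ → not eligible.
Transit Subsidy — status full-time ✓; service 328 days ≥ 30 days ✓; dept Support ✗ → not eligible.
Bereavement Leave — status full-time ✓; service 328 days < 1 year (≈365 days) ✗ → not eligible.
Short-Term Disability — status full-time ✗ (requires part-time, seasonal, or temporary) → not eligible.
Pet Insurance — status full-time ✓ (not excluded); no waiver, service 328 days ≥ 6 months (≈180 days) ✓; dept Support ✗ → not eligible.
Retirement Savings Plan — status full-time ✓ (not excluded); no waiver, service 328 days < 12 months (≈360 days) ✗ → not eligible.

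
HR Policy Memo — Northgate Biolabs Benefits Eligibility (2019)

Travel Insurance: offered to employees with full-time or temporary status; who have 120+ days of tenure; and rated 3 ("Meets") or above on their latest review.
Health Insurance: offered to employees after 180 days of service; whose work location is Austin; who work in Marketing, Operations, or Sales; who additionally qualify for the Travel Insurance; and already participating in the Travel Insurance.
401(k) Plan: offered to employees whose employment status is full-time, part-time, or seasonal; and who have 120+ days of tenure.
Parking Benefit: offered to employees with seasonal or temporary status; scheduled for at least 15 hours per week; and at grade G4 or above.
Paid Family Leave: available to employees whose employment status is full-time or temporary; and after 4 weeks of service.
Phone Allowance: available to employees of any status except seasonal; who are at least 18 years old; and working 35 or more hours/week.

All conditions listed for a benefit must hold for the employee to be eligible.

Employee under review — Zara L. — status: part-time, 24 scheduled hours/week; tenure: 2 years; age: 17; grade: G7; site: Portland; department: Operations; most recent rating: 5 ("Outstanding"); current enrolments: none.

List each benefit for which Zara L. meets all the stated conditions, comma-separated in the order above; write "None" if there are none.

401(k) Plan

Travel Insurance — status part-time ✗ (requires full-time or temporary) → not eligible.
Health Insurance — service 2 years ≥ 180 days ✓; site Portland ✗ (not Austin) → not eligible.
401(k) Plan — status part-time ✓; service 2 years ≥ 120 days ✓ → eligible.
Parking Benefit — status part-time ✗ (requires seasonal or temporary) → not eligible.
Paid Family Leave — status part-time ✗ (requires full-time or temporary) → not eligible.
Phone Allowance — status part-time ✓ (not excluded); age 17 < 18 ✗ → not eligible.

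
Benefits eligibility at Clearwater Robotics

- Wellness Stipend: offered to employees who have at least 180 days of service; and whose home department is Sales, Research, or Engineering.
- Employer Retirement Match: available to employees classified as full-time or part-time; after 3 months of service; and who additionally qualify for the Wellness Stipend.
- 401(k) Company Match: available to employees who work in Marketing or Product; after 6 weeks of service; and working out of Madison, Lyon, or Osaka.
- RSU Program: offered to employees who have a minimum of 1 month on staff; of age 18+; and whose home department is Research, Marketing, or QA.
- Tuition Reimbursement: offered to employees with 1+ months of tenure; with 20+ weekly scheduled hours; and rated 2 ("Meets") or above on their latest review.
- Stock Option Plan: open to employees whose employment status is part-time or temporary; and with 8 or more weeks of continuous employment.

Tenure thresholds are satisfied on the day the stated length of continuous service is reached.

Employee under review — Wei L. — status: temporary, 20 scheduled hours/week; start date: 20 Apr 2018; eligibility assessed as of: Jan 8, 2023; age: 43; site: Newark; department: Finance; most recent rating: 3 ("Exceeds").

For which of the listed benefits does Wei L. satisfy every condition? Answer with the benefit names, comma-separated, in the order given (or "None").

Tuition Reimbursement, Stock Option Plan

Service from 20 Apr 2018 to Jan 8, 2023: 1724 days.
Wellness Stipend — service 1724 days ≥ 180 days ✓; dept Finance ✗ → not eligible.
Employer Retirement Match — status temporary ✗ (requires full-time or part-time) → not eligible.
401(k) Company Match — dept Finance ✗ → not eligible.
RSU Program — service 1724 days ≥ 1 month (≈30 days) ✓; age 43 ≥ 18 ✓; dept Finance ✗ → not eligible.
Tuition Reimbursement — service 1724 days ≥ 1 month (≈30 days) ✓; 20 hrs/wk ≥ 20 ✓; rating 3 ≥ 2 ✓ → eligible.
Stock Option Plan — status temporary ✓; service 1724 days ≥ 8 weeks (≈56 days) ✓ → eligible.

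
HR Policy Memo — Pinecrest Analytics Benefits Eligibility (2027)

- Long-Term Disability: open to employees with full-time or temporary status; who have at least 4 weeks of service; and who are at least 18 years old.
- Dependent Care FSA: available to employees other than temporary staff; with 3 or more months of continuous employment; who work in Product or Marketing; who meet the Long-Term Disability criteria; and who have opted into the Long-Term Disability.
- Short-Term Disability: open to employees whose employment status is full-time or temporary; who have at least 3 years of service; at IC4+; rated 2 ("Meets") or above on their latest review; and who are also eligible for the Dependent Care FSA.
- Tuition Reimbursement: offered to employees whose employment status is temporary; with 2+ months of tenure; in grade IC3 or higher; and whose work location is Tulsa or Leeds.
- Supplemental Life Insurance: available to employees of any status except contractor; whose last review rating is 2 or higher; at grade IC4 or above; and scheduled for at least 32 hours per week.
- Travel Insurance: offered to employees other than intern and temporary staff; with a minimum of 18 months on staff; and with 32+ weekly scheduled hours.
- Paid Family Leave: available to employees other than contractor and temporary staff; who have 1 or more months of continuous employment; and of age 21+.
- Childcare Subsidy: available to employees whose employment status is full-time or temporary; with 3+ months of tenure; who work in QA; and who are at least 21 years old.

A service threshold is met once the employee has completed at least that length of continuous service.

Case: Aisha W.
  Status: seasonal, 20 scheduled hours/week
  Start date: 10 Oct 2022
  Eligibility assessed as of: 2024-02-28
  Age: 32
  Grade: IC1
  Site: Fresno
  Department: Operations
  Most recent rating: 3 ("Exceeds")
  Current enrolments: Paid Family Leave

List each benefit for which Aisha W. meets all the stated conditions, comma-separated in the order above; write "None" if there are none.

Service from 10 Oct 2022 to 2024-02-28: 506 days.
Long-Term Disability — status seasonal ✗ (requires full-time or temporary) → not eligible.
Dependent Care FSA — status seasonal ✓ (not excluded); service 506 days ≥ 3 months (≈90 days) ✓; dept Operations ✗ → not eligible.
Short-Term Disability — status seasonal ✗ (requires full-time or temporary) → not eligible.
Tuition Reimbursement — status seasonal ✗ (requires temporary) → not eligible.
Supplemental Life Insurance — status seasonal ✓ (not excluded); rating 3 ≥ 2 ✓; grade IC1 < IC4 ✗ → not eligible.
Travel Insurance — status seasonal ✓ (not excluded); service 506 days < 18 months (≈540 days) ✗ → not eligible.
Paid Family Leave — status seasonal ✓ (not excluded); service 506 days ≥ 1 month (≈30 days) ✓; age 32 ≥ 21 ✓ → eligible.
Childcare Subsidy — status seasonal ✗ (requires full-time or temporary) → not eligible.

Paid Family Leave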